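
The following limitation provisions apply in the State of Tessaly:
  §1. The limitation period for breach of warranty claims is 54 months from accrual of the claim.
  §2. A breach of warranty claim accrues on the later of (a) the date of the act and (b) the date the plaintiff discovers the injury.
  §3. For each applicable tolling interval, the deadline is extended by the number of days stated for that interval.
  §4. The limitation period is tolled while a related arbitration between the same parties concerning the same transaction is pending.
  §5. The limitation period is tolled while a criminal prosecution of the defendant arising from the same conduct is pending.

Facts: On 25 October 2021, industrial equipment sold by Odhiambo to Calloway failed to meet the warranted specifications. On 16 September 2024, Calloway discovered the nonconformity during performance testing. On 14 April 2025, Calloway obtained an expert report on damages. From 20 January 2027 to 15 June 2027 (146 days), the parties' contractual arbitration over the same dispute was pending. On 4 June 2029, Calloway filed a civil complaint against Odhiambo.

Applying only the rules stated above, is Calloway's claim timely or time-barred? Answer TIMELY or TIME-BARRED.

Taking the later of the act (25 October 2021) and discovery (16 September 2024), the claim accrued on 16 September 2024.
Adding the 54 months base period to 16 September 2024 gives a deadline of 16 March 2029, before any tolling.
The pending related arbitration from 20 January 2027 to 15 June 2027 tolled the period for 146 days, extending the deadline to 9 August 2029.
None of the other events listed affects the running of the period under the stated rules.
The 4 June 2029 filing precedes the 9 August 2029 deadline; the claim is timely.

TIMELY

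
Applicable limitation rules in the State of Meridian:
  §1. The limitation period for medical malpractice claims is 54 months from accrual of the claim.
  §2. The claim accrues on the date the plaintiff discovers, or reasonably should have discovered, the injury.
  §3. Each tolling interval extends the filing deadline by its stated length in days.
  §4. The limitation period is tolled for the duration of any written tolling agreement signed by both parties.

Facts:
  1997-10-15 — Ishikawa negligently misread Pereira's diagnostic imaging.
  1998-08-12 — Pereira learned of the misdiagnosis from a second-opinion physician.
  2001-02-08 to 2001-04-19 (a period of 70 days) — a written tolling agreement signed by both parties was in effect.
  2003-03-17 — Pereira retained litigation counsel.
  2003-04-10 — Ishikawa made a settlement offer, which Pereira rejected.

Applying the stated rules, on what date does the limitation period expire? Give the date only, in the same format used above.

Accrual is tied to discovery, so the period began on 1998-08-12 rather than on 1997-10-15 when the act occurred.
The untolled deadline — 54 months after 1998-08-12 — is 2003-02-12.
Because the written tolling agreement ran from 2001-02-08 to 2001-04-19, the deadline is extended by 70 days to 2003-04-23.
Nothing else in the chronology tolls or restarts the period.

2003-04-23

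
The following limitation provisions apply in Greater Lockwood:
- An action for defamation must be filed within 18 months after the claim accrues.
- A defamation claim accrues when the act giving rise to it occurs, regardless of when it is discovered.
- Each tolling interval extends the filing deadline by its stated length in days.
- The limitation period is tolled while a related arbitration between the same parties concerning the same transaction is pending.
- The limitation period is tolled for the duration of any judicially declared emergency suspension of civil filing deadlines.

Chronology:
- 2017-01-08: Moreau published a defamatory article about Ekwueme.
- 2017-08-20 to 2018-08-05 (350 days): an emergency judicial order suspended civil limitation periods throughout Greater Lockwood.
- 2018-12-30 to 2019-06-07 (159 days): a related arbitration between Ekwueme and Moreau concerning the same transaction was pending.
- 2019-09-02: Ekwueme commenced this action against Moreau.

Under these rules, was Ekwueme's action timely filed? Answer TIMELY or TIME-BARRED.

TIMELY

The limitation period began to run on 2017-01-08.
Adding the 18 months base period to 2017-01-08 gives a deadline of 2018-07-08, before any tolling.
The period was tolled for 350 days by the emergency suspension of filing deadlines (2017-08-20 to 2018-08-05), pushing the deadline to 2019-06-23.
Because the pending related arbitration ran from 2018-12-30 to 2019-06-07, the deadline is extended by 159 days to 2019-11-29.
Ekwueme filed on 2019-09-02, before the 2019-11-29 deadline, so the action is timely.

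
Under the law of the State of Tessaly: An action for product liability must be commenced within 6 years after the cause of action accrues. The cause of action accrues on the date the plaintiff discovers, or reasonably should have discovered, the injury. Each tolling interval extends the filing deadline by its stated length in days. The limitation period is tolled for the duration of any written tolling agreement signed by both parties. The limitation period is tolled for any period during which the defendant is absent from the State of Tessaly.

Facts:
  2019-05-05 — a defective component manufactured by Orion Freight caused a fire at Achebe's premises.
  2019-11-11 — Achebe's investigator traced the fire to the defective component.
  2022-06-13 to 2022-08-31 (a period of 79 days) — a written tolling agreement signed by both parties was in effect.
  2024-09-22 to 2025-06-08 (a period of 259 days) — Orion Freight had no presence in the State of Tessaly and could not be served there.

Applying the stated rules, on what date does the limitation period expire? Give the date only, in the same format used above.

Under the discovery rule, the claim accrued on 2019-11-11, when Achebe discovered the injury — not on the 2019-05-05 date of the underlying act.
Adding the 6 years base period to 2019-11-11 gives a deadline of 2025-11-11, before any tolling.
The period was tolled for 79 days by the written tolling agreement (2022-06-13 to 2022-08-31), pushing the deadline to 2026-01-29.
The period was tolled for 259 days by the defendant's absence from the jurisdiction (2024-09-22 to 2025-06-08), pushing the deadline to 2026-10-15.

2026-10-15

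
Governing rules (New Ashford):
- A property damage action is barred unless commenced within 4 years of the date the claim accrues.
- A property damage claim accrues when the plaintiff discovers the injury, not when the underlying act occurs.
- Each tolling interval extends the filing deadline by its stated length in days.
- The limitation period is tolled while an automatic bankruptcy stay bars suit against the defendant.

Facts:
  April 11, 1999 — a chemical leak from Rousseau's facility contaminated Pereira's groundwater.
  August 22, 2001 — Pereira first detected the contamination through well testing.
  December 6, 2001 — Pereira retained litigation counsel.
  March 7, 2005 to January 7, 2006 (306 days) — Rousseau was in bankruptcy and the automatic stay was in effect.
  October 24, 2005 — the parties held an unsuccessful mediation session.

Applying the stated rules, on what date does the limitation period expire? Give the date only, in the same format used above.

The claim did not accrue until Pereira discovered the injury on August 22, 2001; the April 11, 1999 act date does not start the clock under the stated rule.
4 years from August 22, 2001 is August 22, 2005.
Because the automatic bankruptcy stay ran from March 7, 2005 to January 7, 2006, the deadline is extended by 306 days to June 24, 2006.
None of the other events listed affects the running of the period under the stated rules.

June 24, 2006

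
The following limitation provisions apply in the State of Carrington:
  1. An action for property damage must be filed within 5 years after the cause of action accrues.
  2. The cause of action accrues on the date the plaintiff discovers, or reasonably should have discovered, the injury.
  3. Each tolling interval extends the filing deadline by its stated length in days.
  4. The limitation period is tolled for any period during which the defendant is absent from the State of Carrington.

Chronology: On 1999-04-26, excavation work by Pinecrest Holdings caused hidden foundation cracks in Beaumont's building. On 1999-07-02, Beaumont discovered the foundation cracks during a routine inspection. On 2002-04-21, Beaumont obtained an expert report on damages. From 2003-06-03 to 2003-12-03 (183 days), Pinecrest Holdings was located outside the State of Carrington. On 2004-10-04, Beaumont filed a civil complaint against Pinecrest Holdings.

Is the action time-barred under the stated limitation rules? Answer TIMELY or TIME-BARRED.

TIMELY

The claim did not accrue until Beaumont discovered the injury on 1999-07-02; the 1999-04-26 act date does not start the clock under the stated rule.
Adding the 5 years base period to 1999-07-02 gives a deadline of 2004-07-02, before any tolling.
The period was tolled for 183 days by the defendant's absence from the jurisdiction (2003-06-03 to 2003-12-03), pushing the deadline to 2005-01-01.
None of the other events listed affects the running of the period under the stated rules.
The 2004-10-04 filing precedes the 2005-01-01 deadline; the claim is timely.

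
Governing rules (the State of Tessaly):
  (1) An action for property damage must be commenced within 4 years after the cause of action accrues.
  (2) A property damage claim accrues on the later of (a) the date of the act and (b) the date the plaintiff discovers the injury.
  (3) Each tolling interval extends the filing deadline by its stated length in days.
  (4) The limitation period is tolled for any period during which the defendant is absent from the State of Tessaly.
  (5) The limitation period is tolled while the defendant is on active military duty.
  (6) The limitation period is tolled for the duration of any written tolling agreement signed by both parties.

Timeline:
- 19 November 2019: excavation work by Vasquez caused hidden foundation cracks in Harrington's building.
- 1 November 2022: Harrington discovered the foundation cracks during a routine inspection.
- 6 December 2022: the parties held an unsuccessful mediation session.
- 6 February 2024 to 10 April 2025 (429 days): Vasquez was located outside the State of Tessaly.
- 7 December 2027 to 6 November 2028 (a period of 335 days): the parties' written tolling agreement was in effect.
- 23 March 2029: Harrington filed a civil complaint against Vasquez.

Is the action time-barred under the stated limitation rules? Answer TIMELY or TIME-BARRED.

TIME-BARRED

The claim accrued on 1 November 2022 — the later of the 19 November 2019 act and the 1 November 2022 discovery.
4 years from 1 November 2022 is 1 November 2026.
The period was tolled for 429 days by the defendant's absence from the jurisdiction (6 February 2024 to 10 April 2025), pushing the deadline to 4 January 2028.
The written tolling agreement from 7 December 2027 to 6 November 2028 tolled the period for 335 days, extending the deadline to 4 December 2028.
Nothing else in the chronology tolls or restarts the period.
Harrington filed on 23 March 2029, after the 4 December 2028 deadline, so the action is time-barred.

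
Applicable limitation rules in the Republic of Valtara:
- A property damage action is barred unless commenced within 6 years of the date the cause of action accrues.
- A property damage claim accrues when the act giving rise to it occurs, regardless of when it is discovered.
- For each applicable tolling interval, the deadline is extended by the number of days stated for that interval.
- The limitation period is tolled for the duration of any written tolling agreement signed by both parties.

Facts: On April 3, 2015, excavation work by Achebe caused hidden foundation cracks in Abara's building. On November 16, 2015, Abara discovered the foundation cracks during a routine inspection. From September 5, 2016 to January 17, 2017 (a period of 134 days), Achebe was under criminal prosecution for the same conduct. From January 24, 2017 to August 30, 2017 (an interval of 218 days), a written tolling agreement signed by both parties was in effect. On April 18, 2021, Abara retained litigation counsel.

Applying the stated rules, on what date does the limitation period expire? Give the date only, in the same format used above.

November 7, 2021

Accrual is governed by the date of the act, so the period began to run on April 3, 2015; the later discovery on November 16, 2015 is irrelevant under the stated rule.
Adding the 6 years base period to April 3, 2015 gives a deadline of April 3, 2021, before any tolling.
The period was tolled for 218 days by the written tolling agreement (January 24, 2017 to August 30, 2017), pushing the deadline to November 7, 2021.
The pending criminal prosecution from September 5, 2016 to January 17, 2017 does not toll the period, because no stated rule makes a criminal prosecution a tolling event.
Nothing else in the chronology tolls or restarts the period.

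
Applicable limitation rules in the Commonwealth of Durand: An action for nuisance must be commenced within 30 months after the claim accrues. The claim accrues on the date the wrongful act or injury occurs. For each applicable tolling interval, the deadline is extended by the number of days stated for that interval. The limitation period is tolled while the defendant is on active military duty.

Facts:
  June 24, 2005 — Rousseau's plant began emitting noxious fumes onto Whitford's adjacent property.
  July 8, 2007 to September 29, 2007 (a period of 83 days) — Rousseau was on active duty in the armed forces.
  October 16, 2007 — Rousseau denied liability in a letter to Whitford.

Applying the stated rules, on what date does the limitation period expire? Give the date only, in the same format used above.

March 16, 2008

The limitation period began to run on June 24, 2005.
30 months from June 24, 2005 is December 24, 2007.
The defendant's active military service from July 8, 2007 to September 29, 2007 tolled the period for 83 days, extending the deadline to March 16, 2008.
The other events in the timeline have no effect on the limitation period under the stated rules.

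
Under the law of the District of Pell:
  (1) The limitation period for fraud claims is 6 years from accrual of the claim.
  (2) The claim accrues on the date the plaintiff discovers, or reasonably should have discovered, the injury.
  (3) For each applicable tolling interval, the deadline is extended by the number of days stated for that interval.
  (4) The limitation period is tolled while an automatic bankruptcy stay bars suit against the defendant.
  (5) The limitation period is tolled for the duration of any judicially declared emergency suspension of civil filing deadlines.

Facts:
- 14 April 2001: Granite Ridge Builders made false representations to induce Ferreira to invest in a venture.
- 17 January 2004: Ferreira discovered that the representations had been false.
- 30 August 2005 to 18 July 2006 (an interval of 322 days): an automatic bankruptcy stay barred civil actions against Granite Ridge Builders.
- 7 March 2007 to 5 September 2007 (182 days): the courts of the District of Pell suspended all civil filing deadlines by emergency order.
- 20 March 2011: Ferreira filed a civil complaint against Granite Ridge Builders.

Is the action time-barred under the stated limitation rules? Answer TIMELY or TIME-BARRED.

Accrual is tied to discovery, so the period began on 17 January 2004 rather than on 14 April 2001 when the act occurred.
The untolled deadline — 6 years after 17 January 2004 — is 17 January 2010.
Because the automatic bankruptcy stay ran from 30 August 2005 to 18 July 2006, the deadline is extended by 322 days to 5 December 2010.
The period was tolled for 182 days by the emergency suspension of filing deadlines (7 March 2007 to 5 September 2007), pushing the deadline to 5 June 2011.
Ferreira filed on 20 March 2011, before the 5 June 2011 deadline, so the action is timely.

TIMELY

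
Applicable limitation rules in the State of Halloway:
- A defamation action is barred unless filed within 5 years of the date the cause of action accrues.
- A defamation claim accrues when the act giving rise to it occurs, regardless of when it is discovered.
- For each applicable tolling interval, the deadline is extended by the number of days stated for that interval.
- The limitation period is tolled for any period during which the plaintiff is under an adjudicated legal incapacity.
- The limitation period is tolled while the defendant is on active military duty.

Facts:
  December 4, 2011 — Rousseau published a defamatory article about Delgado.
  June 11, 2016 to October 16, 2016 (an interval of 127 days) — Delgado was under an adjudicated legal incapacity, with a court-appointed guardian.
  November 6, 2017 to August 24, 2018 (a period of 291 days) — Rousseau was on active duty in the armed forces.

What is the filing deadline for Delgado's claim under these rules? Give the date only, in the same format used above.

April 10, 2017

The limitation period began to run on December 4, 2011.
5 years from December 4, 2011 is December 4, 2016.
Because the plaintiff's legal incapacity ran from June 11, 2016 to October 16, 2016, the deadline is extended by 127 days to April 10, 2017.
The defendant's active military service starting November 6, 2017 came too late — the period had run on April 10, 2017 — and so does not extend the deadline.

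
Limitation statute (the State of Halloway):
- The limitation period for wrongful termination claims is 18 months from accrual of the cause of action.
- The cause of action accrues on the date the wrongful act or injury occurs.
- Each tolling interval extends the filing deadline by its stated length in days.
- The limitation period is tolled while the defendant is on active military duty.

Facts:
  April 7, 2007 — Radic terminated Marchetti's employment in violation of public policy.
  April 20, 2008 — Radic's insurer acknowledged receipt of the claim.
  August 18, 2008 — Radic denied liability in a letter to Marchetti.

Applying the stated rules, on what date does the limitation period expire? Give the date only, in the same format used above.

The cause of action accrued on April 7, 2007, the date of the act.
Adding the 18 months base period to April 7, 2007 gives a deadline of October 7, 2008, before any tolling.
The other events in the timeline have no effect on the limitation period under the stated rules.

October 7, 2008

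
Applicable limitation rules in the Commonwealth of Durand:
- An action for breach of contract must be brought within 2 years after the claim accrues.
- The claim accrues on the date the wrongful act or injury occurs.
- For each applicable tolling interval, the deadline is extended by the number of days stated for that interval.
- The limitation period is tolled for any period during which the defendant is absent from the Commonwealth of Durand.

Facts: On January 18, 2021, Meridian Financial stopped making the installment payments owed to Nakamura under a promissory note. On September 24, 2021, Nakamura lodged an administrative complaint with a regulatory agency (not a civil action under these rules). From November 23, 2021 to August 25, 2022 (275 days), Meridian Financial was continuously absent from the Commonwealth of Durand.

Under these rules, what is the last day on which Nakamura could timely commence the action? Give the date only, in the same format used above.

The claim accrued on January 18, 2021, when the wrongful act occurred.
The untolled deadline — 2 years after January 18, 2021 — is January 18, 2023.
The defendant's absence from the jurisdiction from November 23, 2021 to August 25, 2022 tolled the period for 275 days, extending the deadline to October 20, 2023.
The other events in the timeline have no effect on the limitation period under the stated rules.

October 20, 2023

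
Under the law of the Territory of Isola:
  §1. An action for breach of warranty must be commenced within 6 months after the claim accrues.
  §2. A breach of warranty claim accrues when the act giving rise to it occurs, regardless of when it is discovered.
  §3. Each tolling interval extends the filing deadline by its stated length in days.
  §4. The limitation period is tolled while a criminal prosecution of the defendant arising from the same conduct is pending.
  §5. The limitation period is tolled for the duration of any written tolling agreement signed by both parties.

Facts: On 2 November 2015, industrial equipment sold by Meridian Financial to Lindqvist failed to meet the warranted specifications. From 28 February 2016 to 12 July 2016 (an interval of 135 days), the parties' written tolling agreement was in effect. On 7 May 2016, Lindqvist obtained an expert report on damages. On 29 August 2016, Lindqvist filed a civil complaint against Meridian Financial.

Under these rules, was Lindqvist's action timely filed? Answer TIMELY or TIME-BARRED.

TIMELY

The limitation period began to run on 2 November 2015.
The untolled deadline — 6 months after 2 November 2015 — is 2 May 2016.
Because the written tolling agreement ran from 28 February 2016 to 12 July 2016, the deadline is extended by 135 days to 14 September 2016.
The other events in the timeline have no effect on the limitation period under the stated rules.
The 29 August 2016 filing precedes the 14 September 2016 deadline; the claim is timely.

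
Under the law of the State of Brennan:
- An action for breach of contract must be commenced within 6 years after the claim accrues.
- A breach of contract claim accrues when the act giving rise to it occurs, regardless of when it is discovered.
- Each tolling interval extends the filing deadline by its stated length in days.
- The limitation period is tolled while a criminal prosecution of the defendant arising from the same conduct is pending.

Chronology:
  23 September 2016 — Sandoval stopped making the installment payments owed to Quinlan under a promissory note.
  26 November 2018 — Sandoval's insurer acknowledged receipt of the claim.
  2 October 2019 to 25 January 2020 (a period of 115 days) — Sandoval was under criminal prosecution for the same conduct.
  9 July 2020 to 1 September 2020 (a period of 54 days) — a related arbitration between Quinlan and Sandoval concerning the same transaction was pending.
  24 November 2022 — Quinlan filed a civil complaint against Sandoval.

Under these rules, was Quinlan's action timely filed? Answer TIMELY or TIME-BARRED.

TIMELY

The limitation period began to run on 23 September 2016.
The untolled deadline — 6 years after 23 September 2016 — is 23 September 2022.
The pending criminal prosecution from 2 October 2019 to 25 January 2020 tolled the period for 115 days, extending the deadline to 16 January 2023.
No stated provision tolls the period for a pending arbitration, so the interval from 9 July 2020 to 1 September 2020 has no effect on the deadline.
Nothing else in the chronology tolls or restarts the period.
Filing on 24 November 2022 beat the 16 January 2023 deadline — the action is timely.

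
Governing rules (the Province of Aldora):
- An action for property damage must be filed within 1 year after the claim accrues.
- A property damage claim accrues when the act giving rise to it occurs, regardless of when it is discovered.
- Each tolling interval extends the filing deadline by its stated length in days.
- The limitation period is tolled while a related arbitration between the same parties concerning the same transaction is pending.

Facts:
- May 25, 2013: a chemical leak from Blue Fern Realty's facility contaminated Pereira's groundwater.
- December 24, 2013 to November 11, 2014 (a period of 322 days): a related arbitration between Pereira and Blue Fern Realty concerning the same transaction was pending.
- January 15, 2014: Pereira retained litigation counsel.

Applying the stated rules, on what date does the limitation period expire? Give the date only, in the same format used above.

April 12, 2015

The limitation period began to run on May 25, 2013.
The untolled deadline — 1 year after May 25, 2013 — is May 25, 2014.
The period was tolled for 322 days by the pending related arbitration (December 24, 2013 to November 11, 2014), pushing the deadline to April 12, 2015.
Nothing else in the chronology tolls or restarts the period.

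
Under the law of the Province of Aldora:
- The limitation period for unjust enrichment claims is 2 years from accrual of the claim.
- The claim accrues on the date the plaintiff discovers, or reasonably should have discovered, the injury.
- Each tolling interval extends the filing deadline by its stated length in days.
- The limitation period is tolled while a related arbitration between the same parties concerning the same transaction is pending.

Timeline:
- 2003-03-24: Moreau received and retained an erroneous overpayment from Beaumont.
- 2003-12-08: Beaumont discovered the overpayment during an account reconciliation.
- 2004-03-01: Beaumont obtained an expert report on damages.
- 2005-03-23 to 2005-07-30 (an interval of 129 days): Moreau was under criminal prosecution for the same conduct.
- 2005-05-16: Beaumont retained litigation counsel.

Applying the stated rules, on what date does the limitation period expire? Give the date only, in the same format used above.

Accrual is tied to discovery, so the period began on 2003-12-08 rather than on 2003-03-24 when the act occurred.
Adding the 2 years base period to 2003-12-08 gives a deadline of 2005-12-08, before any tolling.
No stated provision tolls the period for a criminal prosecution, so the interval from 2005-03-23 to 2005-07-30 has no effect on the deadline.
Nothing else in the chronology tolls or restarts the period.

2005-12-08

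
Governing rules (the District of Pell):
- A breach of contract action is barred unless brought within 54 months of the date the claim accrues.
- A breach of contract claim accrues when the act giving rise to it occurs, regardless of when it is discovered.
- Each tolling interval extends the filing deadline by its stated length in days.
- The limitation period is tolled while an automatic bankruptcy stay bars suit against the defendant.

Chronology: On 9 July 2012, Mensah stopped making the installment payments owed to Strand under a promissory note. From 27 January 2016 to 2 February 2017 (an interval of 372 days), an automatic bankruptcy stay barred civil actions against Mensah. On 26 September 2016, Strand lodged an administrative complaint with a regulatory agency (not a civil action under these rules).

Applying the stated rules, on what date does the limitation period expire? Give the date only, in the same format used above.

The claim accrued on 9 July 2012, the date of the act.
The untolled deadline — 54 months after 9 July 2012 — is 9 January 2017.
The period was tolled for 372 days by the automatic bankruptcy stay (27 January 2016 to 2 February 2017), pushing the deadline to 16 January 2018.
Nothing else in the chronology tolls or restarts the period.

16 January 2018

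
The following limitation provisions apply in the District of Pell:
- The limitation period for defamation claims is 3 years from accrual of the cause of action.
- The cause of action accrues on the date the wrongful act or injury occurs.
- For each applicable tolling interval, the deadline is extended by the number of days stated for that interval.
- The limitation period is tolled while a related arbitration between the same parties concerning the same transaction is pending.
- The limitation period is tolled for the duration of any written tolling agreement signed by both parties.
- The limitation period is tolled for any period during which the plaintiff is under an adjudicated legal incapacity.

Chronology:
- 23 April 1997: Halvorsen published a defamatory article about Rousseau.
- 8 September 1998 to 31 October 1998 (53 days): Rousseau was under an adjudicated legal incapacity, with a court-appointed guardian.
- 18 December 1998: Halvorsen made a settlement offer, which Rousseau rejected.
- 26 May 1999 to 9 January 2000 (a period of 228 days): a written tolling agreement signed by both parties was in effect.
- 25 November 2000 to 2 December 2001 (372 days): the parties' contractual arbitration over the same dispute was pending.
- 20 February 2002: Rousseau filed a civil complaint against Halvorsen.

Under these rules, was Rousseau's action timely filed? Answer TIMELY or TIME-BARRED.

TIME-BARRED

The claim accrued on 23 April 1997, when the wrongful act occurred.
3 years from 23 April 1997 is 23 April 2000.
The plaintiff's legal incapacity from 8 September 1998 to 31 October 1998 tolled the period for 53 days, extending the deadline to 15 June 2000.
Because the written tolling agreement ran from 26 May 1999 to 9 January 2000, the deadline is extended by 228 days to 29 January 2001.
The period was tolled for 372 days by the pending related arbitration (25 November 2000 to 2 December 2001), pushing the deadline to 5 February 2002.
Nothing else in the chronology tolls or restarts the period.
The 20 February 2002 filing falls after the 5 February 2002 deadline; the claim is time-barred.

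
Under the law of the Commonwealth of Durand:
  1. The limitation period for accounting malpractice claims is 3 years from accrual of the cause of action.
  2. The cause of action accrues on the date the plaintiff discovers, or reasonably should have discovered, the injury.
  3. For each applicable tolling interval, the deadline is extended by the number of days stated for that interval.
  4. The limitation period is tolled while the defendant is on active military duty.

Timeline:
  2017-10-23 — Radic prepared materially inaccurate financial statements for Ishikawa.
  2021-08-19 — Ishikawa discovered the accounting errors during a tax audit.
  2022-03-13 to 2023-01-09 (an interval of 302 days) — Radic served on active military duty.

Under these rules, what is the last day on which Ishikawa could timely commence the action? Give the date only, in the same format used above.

2025-06-17

Accrual is tied to discovery, so the period began on 2021-08-19 rather than on 2017-10-23 when the act occurred.
3 years from 2021-08-19 is 2024-08-19.
The period was tolled for 302 days by the defendant's active military service (2022-03-13 to 2023-01-09), pushing the deadline to 2025-06-17.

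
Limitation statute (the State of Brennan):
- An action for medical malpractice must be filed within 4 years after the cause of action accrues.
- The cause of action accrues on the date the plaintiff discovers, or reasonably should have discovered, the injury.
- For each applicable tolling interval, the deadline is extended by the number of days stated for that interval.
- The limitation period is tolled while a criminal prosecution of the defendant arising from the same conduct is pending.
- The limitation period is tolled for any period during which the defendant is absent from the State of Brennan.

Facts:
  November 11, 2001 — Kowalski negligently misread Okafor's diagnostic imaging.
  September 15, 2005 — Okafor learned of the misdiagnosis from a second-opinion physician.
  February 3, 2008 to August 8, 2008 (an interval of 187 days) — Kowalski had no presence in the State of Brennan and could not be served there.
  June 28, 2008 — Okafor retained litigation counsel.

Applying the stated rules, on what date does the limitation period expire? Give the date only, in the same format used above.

March 21, 2010

Under the discovery rule, the claim accrued on September 15, 2005, when Okafor discovered the injury — not on the November 11, 2001 date of the underlying act.
The untolled deadline — 4 years after September 15, 2005 — is September 15, 2009.
Because the defendant's absence from the jurisdiction ran from February 3, 2008 to August 8, 2008, the deadline is extended by 187 days to March 21, 2010.
None of the other events listed affects the running of the period under the stated rules.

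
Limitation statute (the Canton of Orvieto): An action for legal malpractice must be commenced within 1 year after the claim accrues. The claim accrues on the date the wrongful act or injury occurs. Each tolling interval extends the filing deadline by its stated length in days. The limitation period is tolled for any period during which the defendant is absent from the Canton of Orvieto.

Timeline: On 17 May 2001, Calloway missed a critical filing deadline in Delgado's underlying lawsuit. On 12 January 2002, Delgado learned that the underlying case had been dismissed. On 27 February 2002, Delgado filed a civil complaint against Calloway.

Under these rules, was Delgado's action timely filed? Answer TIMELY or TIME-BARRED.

Because the rule ties accrual to occurrence, the claim accrued on 17 May 2001, not on the 12 January 2002 discovery date.
Adding the 1 year base period to 17 May 2001 gives a deadline of 17 May 2002, before any tolling.
Filing on 27 February 2002 beat the 17 May 2002 deadline — the action is timely.

TIMELY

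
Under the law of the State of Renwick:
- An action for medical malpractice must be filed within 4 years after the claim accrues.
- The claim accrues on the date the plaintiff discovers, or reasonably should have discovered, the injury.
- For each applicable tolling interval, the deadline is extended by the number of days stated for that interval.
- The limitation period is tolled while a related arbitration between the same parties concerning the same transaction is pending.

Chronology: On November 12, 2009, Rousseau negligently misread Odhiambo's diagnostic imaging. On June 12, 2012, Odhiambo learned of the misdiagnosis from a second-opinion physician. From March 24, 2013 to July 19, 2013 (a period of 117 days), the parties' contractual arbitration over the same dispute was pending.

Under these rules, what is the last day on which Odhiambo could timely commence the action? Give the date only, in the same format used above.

October 7, 2016

Accrual is tied to discovery, so the period began on June 12, 2012 rather than on November 12, 2009 when the act occurred.
Adding the 4 years base period to June 12, 2012 gives a deadline of June 12, 2016, before any tolling.
The period was tolled for 117 days by the pending related arbitration (March 24, 2013 to July 19, 2013), pushing the deadline to October 7, 2016.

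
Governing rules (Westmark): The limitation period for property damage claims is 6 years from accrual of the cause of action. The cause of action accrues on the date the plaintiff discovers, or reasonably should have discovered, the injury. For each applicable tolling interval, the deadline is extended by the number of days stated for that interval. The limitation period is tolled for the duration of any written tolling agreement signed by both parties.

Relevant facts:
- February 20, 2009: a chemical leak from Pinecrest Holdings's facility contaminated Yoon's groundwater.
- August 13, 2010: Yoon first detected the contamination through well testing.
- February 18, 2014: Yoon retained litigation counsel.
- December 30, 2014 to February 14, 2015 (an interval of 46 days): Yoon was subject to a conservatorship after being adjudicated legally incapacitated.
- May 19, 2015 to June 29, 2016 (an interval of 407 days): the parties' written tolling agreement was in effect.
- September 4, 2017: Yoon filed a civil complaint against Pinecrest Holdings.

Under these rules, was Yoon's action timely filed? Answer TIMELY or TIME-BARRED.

The claim did not accrue until Yoon discovered the injury on August 13, 2010; the February 20, 2009 act date does not start the clock under the stated rule.
The untolled deadline — 6 years after August 13, 2010 — is August 13, 2016.
The written tolling agreement from May 19, 2015 to June 29, 2016 tolled the period for 407 days, extending the deadline to September 24, 2017.
Although the plaintiff's incapacity ran from December 30, 2014 to February 14, 2015, the stated rules do not make that a tolling event, so it is disregarded.
None of the other events listed affects the running of the period under the stated rules.
The September 4, 2017 filing precedes the September 24, 2017 deadline; the claim is timely.

TIMELY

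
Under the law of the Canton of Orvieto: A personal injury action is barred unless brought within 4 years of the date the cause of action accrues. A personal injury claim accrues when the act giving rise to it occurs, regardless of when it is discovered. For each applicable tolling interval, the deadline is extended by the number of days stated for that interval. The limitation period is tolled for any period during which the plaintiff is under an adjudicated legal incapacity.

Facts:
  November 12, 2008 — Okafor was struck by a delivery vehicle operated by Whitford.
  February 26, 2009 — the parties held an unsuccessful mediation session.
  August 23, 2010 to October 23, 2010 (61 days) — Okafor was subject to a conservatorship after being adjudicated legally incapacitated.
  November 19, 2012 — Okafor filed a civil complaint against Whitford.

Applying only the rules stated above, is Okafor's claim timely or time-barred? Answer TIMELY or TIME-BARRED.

TIMELY

The cause of action accrued on November 12, 2008, the date of the act.
4 years from November 12, 2008 is November 12, 2012.
The plaintiff's legal incapacity from August 23, 2010 to October 23, 2010 tolled the period for 61 days, extending the deadline to January 12, 2013.
The other events in the timeline have no effect on the limitation period under the stated rules.
Filing on November 19, 2012 beat the January 12, 2013 deadline — the action is timely.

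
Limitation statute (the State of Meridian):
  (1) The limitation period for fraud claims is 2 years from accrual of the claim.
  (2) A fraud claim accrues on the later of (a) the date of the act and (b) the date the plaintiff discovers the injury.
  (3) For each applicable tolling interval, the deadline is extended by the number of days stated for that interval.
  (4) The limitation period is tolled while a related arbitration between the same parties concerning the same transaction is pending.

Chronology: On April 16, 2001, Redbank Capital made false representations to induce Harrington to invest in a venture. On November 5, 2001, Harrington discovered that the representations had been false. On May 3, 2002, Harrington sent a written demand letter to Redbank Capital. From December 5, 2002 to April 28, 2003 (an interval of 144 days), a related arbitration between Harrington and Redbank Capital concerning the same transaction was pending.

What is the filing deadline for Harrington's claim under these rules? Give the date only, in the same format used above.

Because discovery on November 5, 2001 post-dates the April 16, 2001 act, accrual under the later-of rule falls on November 5, 2001.
2 years from November 5, 2001 is November 5, 2003.
The period was tolled for 144 days by the pending related arbitration (December 5, 2002 to April 28, 2003), pushing the deadline to March 28, 2004.
The other events in the timeline have no effect on the limitation period under the stated rules.

March 28, 2004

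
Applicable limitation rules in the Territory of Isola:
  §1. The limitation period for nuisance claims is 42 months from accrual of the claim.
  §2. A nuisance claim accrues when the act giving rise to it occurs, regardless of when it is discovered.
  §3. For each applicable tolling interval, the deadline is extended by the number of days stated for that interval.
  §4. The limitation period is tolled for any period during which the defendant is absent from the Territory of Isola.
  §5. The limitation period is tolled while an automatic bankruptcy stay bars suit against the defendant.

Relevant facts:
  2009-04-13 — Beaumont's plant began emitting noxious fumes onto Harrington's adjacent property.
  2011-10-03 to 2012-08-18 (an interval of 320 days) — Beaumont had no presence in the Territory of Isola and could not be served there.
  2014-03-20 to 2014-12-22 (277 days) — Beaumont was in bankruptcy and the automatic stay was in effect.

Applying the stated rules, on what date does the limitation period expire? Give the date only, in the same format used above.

2013-08-29

The claim accrued on 2009-04-13, the date of the act.
Adding the 42 months base period to 2009-04-13 gives a deadline of 2012-10-13, before any tolling.
The defendant's absence from the jurisdiction from 2011-10-03 to 2012-08-18 tolled the period for 320 days, extending the deadline to 2013-08-29.
The automatic bankruptcy stay starting 2014-03-20 came too late — the period had run on 2013-08-29 — and so does not extend the deadline.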